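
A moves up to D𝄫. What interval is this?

doubly diminished fourth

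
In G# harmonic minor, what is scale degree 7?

F##

The G# harmonic minor scale runs G# A# B C# D# E F##.
Degree 7 is F##.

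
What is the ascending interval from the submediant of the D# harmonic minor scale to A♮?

minor seventh

The submediant of D# harmonic minor is B.
B up to A: letters B→A make it a seventh; 10 semitones makes it minor.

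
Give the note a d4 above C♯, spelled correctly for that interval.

F

A fourth above C lands on the letter F.
A diminished fourth spans 4 semitones, so C# moves to pitch class 5. On the letter F that is F.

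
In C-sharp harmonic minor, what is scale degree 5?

The C# harmonic minor scale runs C# D# E F# G# A B#.
Degree 5 is G#.

G#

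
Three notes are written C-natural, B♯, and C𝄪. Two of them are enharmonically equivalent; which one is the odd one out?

In 12-tone equal temperament, enharmonic equivalents share a pitch class. C is pitch class 0; B# is pitch class 0; C## is pitch class 2.
C and B# share pitch class 0, while C## is pitch class 2.

C##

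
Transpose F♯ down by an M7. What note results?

F down a major seventh is Gb, so the target letter is G.
From F#, a major seventh is 11 semitones down: G.

G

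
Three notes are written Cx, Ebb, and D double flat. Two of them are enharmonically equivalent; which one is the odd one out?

In 12-tone equal temperament, enharmonic equivalents share a pitch class. C## is pitch class 2; Ebb is pitch class 2; Dbb is pitch class 0.
C## and Ebb share pitch class 2, while Dbb is pitch class 0.

Dbb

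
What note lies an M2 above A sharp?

A up a major second is B, so the target letter is B.
From A#, a major second is 2 semitones up: B#.

B#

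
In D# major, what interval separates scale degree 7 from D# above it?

minor second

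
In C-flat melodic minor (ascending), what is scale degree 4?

Fb

The Cb melodic minor (ascending) scale runs Cb Db Ebb Fb Gb Ab Bb.
Degree 4 is Fb.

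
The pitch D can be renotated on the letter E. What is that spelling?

Ebb

D is pitch class 2. The letter E alone is pitch class 4.
To reach pitch class 2 from E requires an offset of -2 semitones, i.e. double flat: Ebb.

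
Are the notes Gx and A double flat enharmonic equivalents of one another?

Two spellings are enharmonically equivalent only if they share a pitch class.
Here G## → 9, Abb → 7; 7 ≠ 9, so they are not.

No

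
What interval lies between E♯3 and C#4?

minor sixth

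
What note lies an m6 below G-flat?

G down a major sixth is Bb, so the target letter is B.
From Gb, a minor sixth is 8 semitones down: Bb.

Bb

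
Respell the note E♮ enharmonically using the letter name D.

Plain D sits 2 semitones below E, so on the letter D the same pitch needs a double sharp: D##.

D##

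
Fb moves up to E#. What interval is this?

doubly augmented seventh

Counting letters F–G–A–B–C–D–E gives a seventh.
Fb→E# = 13 semitones, 2 wider than the major seventh (11), so doubly augmented.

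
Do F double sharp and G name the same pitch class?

F## = pitch class 7 and G = pitch class 7 — the same pitch class, so they are enharmonic equivalents.

Yes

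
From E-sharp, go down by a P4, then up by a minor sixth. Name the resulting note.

G#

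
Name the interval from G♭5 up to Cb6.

perfect fourth

Counting letters G–A–B–C gives a fourth.
Gb→Cb = 5 semitones, exactly the perfect fourth.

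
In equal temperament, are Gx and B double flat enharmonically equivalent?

G## = pitch class 9 and Bbb = pitch class 9 — the same pitch class, so they are enharmonic equivalents.

Yes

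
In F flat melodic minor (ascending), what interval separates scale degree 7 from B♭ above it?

Scale degree 7 of Fb melodic minor (ascending) is Eb.
Eb up to Bb: letters E→B make it a fifth; 7 semitones makes it perfect.

perfect fifth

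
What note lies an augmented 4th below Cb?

A fourth below C lands on the letter G.
An augmented fourth spans 6 semitones, so Cb moves to pitch class 5. On the letter G that is Gbb.

Gbb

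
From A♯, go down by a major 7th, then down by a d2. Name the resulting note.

A##

A major seventh down from A# is B (letter B, 11 semitones down).
A diminished second down from B is A## (letter A, 0 semitones down).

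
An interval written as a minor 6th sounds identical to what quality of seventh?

doubly diminished

A minor sixth spans 8 semitones.
A seventh spanning 8 semitones is doubly diminished (the major seventh is 11).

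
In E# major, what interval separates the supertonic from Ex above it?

The supertonic of E# major is F##.
F## up to E##: letters F→E make it a seventh; 11 semitones makes it major.

major seventh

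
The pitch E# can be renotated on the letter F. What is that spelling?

Plain F sits at the same pitch as E#, so on the letter F the same pitch needs a natural: F.

F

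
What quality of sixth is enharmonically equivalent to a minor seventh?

A minor seventh spans 10 semitones.
A sixth spanning 10 semitones is augmented (the major sixth is 9).

augmented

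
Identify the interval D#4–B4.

minor sixth

Counting letters D–E–F–G–A–B gives a sixth.
D#→B = 8 semitones, 1 narrower than the major sixth (9), so minor.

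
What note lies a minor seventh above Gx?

F##

A seventh above G lands on the letter F.
A minor seventh spans 10 semitones, so G## moves to pitch class 7. On the letter F that is F##.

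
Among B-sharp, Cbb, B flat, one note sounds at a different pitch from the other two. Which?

In 12-tone equal temperament, enharmonic equivalents share a pitch class. B# is pitch class 0; Cbb is pitch class 10; Bb is pitch class 10.
Cbb and Bb share pitch class 10, while B# is pitch class 0.

B#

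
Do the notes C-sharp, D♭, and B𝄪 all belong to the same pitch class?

Yes

C# is pitch class 1; Db is pitch class 1; B## is pitch class 1.
All spellings map to pitch class 1, so they are enharmonically equivalent.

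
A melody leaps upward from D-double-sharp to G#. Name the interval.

Counting letters D–E–F–G gives a fourth.
D##→G# = 4 semitones, 1 narrower than the perfect fourth (5), so diminished.

diminished fourth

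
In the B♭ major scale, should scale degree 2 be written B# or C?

Each scale degree takes a distinct letter name. Degree 2 of a scale on B must use the letter C.
C and B# are enharmonically the same pitch, but only C uses the letter C, so it is the correct spelling here.

C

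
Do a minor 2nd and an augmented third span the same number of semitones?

No

A minor second spans 1 semitone; an augmented third spans 5.
The spans differ, so they are not enharmonic equivalents.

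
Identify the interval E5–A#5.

The letter names run E→A, a span of 3 letter steps, so the interval is some kind of fourth.
E to A# is 6 semitones. A perfect fourth is 5, so 6 makes it augmented.

augmented fourth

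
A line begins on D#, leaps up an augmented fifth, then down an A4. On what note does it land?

An augmented fifth up from D# is A## (letter A, 8 semitones up).
An augmented fourth down from A## is E# (letter E, 6 semitones down).

E#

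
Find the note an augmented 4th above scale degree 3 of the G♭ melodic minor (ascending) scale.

Scale degree 3 of Gb melodic minor (ascending) is Bbb.
An augmented fourth (6 semitones) above Bbb lands on the letter E, giving Eb.

Eb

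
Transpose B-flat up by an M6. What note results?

A sixth above B lands on the letter G.
A major sixth spans 9 semitones, so Bb moves to pitch class 7. On the letter G that is G.

G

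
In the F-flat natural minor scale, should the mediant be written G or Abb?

Each scale degree takes a distinct letter name. Degree 3 of a scale on F must use the letter A.
Abb and G are enharmonically the same pitch, but only Abb uses the letter A, so it is the correct spelling here.

Abb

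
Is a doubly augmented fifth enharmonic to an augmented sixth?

A doubly augmented fifth spans 9 semitones; an augmented sixth spans 10.
The spans differ, so they are not enharmonic equivalents.

No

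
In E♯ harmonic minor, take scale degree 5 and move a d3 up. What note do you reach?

D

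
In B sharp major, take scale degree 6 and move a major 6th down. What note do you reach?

Scale degree 6 of B# major is G##.
A major sixth (9 semitones) below G## lands on the letter B, giving B#.

B#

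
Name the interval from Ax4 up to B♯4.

minor second

The letter names run A→B, a span of 1 letter step, so the interval is some kind of second.
A## to B# is 1 semitone. A major second is 2, so 1 makes it minor.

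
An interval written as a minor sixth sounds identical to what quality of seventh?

A minor sixth spans 8 semitones.
A seventh spanning 8 semitones is doubly diminished (the major seventh is 11).

doubly diminished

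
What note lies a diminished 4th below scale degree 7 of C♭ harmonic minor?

F#

Scale degree 7 of Cb harmonic minor is Bb.
A diminished fourth (4 semitones) below Bb lands on the letter F, giving F#.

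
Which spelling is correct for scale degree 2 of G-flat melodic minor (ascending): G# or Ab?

Ab

Each scale degree takes a distinct letter name. Degree 2 of a scale on G must use the letter A.
Ab and G# are enharmonically the same pitch, but only Ab uses the letter A, so it is the correct spelling here.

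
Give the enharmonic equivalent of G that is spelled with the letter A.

G is pitch class 7. The letter A alone is pitch class 9.
To reach pitch class 7 from A requires an offset of -2 semitones, i.e. double flat: Abb.

Abb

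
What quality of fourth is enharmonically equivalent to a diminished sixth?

doubly augmented

A diminished sixth spans 7 semitones.
A fourth spanning 7 semitones is doubly augmented (the perfect fourth is 5).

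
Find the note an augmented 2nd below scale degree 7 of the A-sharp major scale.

F#

Scale degree 7 of A# major is G##.
An augmented second (3 semitones) below G## lands on the letter F, giving F#.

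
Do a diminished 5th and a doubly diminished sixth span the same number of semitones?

Yes

A diminished fifth spans 6 semitones; a doubly diminished sixth spans 6.
They are enharmonically equivalent.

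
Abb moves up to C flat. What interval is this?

major third

The letter names run A→C, a span of 2 letter steps, so the interval is some kind of third.
Abb to Cb is 4 semitones. A major third is 4, so 4 makes it major.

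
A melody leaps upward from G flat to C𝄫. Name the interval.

diminished fourth

Counting letters G–A–B–C gives a fourth.
Gb→Cbb = 4 semitones, 1 narrower than the perfect fourth (5), so diminished.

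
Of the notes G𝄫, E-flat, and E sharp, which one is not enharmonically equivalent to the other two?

Eb

In 12-tone equal temperament, enharmonic equivalents share a pitch class. Gbb is pitch class 5; Eb is pitch class 3; E# is pitch class 5.
Gbb and E# share pitch class 5, while Eb is pitch class 3.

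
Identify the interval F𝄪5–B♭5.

The letter names run F→B, a span of 3 letter steps, so the interval is some kind of fourth.
F## to Bb is 3 semitones. A perfect fourth is 5, so 3 makes it doubly diminished.

doubly diminished fourth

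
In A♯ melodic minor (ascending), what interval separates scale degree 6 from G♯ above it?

Scale degree 6 of A# melodic minor (ascending) is F##.
F## up to G#: letters F→G make it a second; 1 semitone makes it minor.

minor second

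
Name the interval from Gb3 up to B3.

Counting letters G–A–B gives a third.
Gb→B = 5 semitones, 1 wider than the major third (4), so augmented.

augmented third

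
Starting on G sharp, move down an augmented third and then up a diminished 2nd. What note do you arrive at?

An augmented third down from G# is Eb (letter E, 5 semitones down).
A diminished second up from Eb is Fbb (letter F, 0 semitones up).

Fbb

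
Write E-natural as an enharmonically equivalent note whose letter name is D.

Plain D sits 2 semitones below E, so on the letter D the same pitch needs a double sharp: D##.

D##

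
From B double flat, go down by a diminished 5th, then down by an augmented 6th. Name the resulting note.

A diminished fifth down from Bbb is Eb (letter E, 6 semitones down).
An augmented sixth down from Eb is Gbb (letter G, 10 semitones down).

Gbb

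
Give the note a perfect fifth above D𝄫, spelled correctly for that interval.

Abb

A fifth above D lands on the letter A.
A perfect fifth spans 7 semitones, so Dbb moves to pitch class 7. On the letter A that is Abb.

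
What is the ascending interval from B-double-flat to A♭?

The letter names run B→A, a span of 6 letter steps, so the interval is some kind of seventh.
Bbb to Ab is 11 semitones. A major seventh is 11, so 11 makes it major.

major seventh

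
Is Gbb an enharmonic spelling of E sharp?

Yes

Gbb = pitch class 5 and E# = pitch class 5 — the same pitch class, so they are enharmonic equivalents.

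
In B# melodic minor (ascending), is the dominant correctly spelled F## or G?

Each scale degree takes a distinct letter name. Degree 5 of a scale on B must use the letter F.
F## and G are enharmonically the same pitch, but only F## uses the letter F, so it is the correct spelling here.

F##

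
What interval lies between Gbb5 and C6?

doubly augmented fourth

Counting letters G–A–B–C gives a fourth.
Gbb→C = 7 semitones, 2 wider than the perfect fourth (5), so doubly augmented.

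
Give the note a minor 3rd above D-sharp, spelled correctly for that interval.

A third above D lands on the letter F.
A minor third spans 3 semitones, so D# moves to pitch class 6. On the letter F that is F#.

F#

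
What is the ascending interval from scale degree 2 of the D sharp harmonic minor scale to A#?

Scale degree 2 of D# harmonic minor is E#.
E# up to A#: letters E→A make it a fourth; 5 semitones makes it perfect.

perfect fourth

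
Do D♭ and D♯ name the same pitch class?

No

Db is pitch class 1; D# is pitch class 3.
The pitch classes differ (1 vs. 3), so they are not enharmonic equivalents.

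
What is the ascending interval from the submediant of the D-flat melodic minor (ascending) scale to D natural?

The submediant of Db melodic minor (ascending) is Bb.
Bb up to D: letters B→D make it a third; 4 semitones makes it major.

major third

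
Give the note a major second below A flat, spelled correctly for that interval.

Gb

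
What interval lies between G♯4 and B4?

minor third

The letter names run G→B, a span of 2 letter steps, so the interval is some kind of third.
G# to B is 3 semitones. A major third is 4, so 3 makes it minor.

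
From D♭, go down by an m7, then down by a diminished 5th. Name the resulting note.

A minor seventh down from Db is Eb (letter E, 10 semitones down).
A diminished fifth down from Eb is A (letter A, 6 semitones down).

A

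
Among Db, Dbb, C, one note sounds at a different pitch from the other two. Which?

In 12-tone equal temperament, enharmonic equivalents share a pitch class. Db is pitch class 1; Dbb is pitch class 0; C is pitch class 0.
Dbb and C share pitch class 0, while Db is pitch class 1.

Db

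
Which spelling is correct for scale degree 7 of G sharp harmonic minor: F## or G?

F##

Each scale degree takes a distinct letter name. Degree 7 of a scale on G must use the letter F.
F## and G are enharmonically the same pitch, but only F## uses the letter F, so it is the correct spelling here.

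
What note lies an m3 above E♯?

G#

E up a major third is G#, so the target letter is G.
From E#, a minor third is 3 semitones up: G#.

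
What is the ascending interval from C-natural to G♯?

augmented fifth

Counting letters C–D–E–F–G gives a fifth.
C→G# = 8 semitones, 1 wider than the perfect fifth (7), so augmented.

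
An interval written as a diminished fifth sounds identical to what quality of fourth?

augmented

A diminished fifth spans 6 semitones.
A fourth spanning 6 semitones is augmented (the perfect fourth is 5).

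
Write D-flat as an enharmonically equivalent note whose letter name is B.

B##

Plain B sits 2 semitones below Db, so on the letter B the same pitch needs a double sharp: B##.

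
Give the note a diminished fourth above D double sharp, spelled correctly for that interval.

G#

A fourth above D lands on the letter G.
A diminished fourth spans 4 semitones, so D## moves to pitch class 8. On the letter G that is G#.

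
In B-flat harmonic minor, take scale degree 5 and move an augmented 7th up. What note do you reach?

Scale degree 5 of Bb harmonic minor is F.
An augmented seventh (12 semitones) above F lands on the letter E, giving E#.

E#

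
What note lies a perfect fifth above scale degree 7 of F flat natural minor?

Bbb

Scale degree 7 of Fb natural minor is Ebb.
A perfect fifth (7 semitones) above Ebb lands on the letter B, giving Bbb.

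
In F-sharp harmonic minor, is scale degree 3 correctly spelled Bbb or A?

Each scale degree takes a distinct letter name. Degree 3 of a scale on F must use the letter A.
A and Bbb are enharmonically the same pitch, but only A uses the letter A, so it is the correct spelling here.

A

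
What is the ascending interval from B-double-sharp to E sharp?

Counting letters B–C–D–E gives a fourth.
B##→E# = 4 semitones, 1 narrower than the perfect fourth (5), so diminished.

diminished fourth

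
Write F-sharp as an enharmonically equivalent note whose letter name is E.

E##

Plain E sits 2 semitones below F#, so on the letter E the same pitch needs a double sharp: E##.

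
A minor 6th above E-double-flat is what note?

A sixth above E lands on the letter C.
A minor sixth spans 8 semitones, so Ebb moves to pitch class 10. On the letter C that is Cbb.

Cbb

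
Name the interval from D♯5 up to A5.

diminished fifth

Counting letters D–E–F–G–A gives a fifth.
D#→A = 6 semitones, 1 narrower than the perfect fifth (7), so diminished.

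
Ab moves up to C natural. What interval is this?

major third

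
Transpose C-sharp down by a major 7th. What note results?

A seventh below C lands on the letter D.
A major seventh spans 11 semitones, so C# moves to pitch class 2. On the letter D that is D.

D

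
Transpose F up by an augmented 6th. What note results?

A sixth above F lands on the letter D.
An augmented sixth spans 10 semitones, so F moves to pitch class 3. On the letter D that is D#.

D#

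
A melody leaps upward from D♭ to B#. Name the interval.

The letter names run D→B, a span of 5 letter steps, so the interval is some kind of sixth.
Db to B# is 11 semitones. A major sixth is 9, so 11 makes it doubly augmented.

doubly augmented sixth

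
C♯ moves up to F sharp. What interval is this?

The letter names run C→F, a span of 3 letter steps, so the interval is some kind of fourth.
C# to F# is 5 semitones. A perfect fourth is 5, so 5 makes it perfect.

perfect fourth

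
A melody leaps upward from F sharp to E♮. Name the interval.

Counting letters F–G–A–B–C–D–E gives a seventh.
F#→E = 10 semitones, 1 narrower than the major seventh (11), so minor.

minor seventh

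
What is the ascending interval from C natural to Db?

The letter names run C→D, a span of 1 letter step, so the interval is some kind of second.
C to Db is 1 semitone. A major second is 2, so 1 makes it minor.

minor second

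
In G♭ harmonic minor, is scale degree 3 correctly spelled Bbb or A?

Each scale degree takes a distinct letter name. Degree 3 of a scale on G must use the letter B.
Bbb and A are enharmonically the same pitch, but only Bbb uses the letter B, so it is the correct spelling here.

Bbb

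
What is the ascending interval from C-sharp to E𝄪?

The letter names run C→E, a span of 2 letter steps, so the interval is some kind of third.
C# to E## is 5 semitones. A major third is 4, so 5 makes it augmented.

augmented third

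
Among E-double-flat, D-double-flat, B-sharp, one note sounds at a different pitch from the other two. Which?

In 12-tone equal temperament, enharmonic equivalents share a pitch class. Ebb is pitch class 2; Dbb is pitch class 0; B# is pitch class 0.
Dbb and B# share pitch class 0, while Ebb is pitch class 2.

Ebb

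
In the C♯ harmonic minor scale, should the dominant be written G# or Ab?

G#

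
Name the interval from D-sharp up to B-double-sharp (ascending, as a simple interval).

augmented sixth

Counting letters D–E–F–G–A–B gives a sixth.
D#→B## = 10 semitones, 1 wider than the major sixth (9), so augmented.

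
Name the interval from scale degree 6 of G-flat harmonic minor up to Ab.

augmented fourth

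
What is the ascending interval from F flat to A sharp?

Counting letters F–G–A gives a third.
Fb→A# = 6 semitones, 2 wider than the major third (4), so doubly augmented.

doubly augmented third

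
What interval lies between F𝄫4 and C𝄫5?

perfect fifth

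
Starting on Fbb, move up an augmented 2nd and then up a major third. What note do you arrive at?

Bb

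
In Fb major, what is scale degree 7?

Degree 7 takes the letter 6 steps above F, which is E.
In major, degree 7 sits 11 semitones above the tonic. Fb + 11 semitones is pitch class 3, spelled on E as Eb.

Eb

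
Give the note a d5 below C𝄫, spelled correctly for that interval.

Fb

A fifth below C lands on the letter F.
A diminished fifth spans 6 semitones, so Cbb moves to pitch class 4. On the letter F that is Fb.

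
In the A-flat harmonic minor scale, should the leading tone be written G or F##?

G

Each scale degree takes a distinct letter name. Degree 7 of a scale on A must use the letter G.
G and F## are enharmonically the same pitch, but only G uses the letter G, so it is the correct spelling here.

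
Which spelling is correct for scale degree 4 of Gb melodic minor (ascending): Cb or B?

Cb

Each scale degree takes a distinct letter name. Degree 4 of a scale on G must use the letter C.
Cb and B are enharmonically the same pitch, but only Cb uses the letter C, so it is the correct spelling here.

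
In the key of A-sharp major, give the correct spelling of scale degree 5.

E#

Degree 5 takes the letter 4 steps above A, which is E.
In major, degree 5 sits 7 semitones above the tonic. A# + 7 semitones is pitch class 5, spelled on E as E#.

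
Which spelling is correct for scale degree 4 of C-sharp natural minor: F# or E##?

F#

Each scale degree takes a distinct letter name. Degree 4 of a scale on C must use the letter F.
F# and E## are enharmonically the same pitch, but only F# uses the letter F, so it is the correct spelling here.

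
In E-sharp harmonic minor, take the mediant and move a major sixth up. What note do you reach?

The mediant of E# harmonic minor is G#.
A major sixth (9 semitones) above G# lands on the letter E, giving E#.

E#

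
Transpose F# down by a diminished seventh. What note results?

G##

F down a major seventh is Gb, so the target letter is G.
From F#, a diminished seventh is 9 semitones down: G##.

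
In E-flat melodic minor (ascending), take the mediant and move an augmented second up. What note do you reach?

The mediant of Eb melodic minor (ascending) is Gb.
An augmented second (3 semitones) above Gb lands on the letter A, giving A.

A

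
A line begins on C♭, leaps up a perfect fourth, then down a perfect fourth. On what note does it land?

Cb

A perfect fourth up from Cb is Fb (letter F, 5 semitones up).
A perfect fourth down from Fb is Cb (letter C, 5 semitones down).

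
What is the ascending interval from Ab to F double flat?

diminished sixth

The letter names run A→F, a span of 5 letter steps, so the interval is some kind of sixth.
Ab to Fbb is 7 semitones. A major sixth is 9, so 7 makes it diminished.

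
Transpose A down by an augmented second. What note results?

Gb

A down a major second is G, so the target letter is G.
From A, an augmented second is 3 semitones down: Gb.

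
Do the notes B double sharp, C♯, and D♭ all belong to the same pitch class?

Yes

B## is pitch class 1; C# is pitch class 1; Db is pitch class 1.
All spellings map to pitch class 1, so they are enharmonically equivalent.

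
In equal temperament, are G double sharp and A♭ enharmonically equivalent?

Two spellings are enharmonically equivalent only if they share a pitch class.
Here G## → 9, Ab → 8; 8 ≠ 9, so they are not.

No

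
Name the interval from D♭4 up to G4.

augmented fourth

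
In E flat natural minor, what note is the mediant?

Gb

Degree 3 takes the letter 2 steps above E, which is G.
In natural minor, degree 3 sits 3 semitones above the tonic. Eb + 3 semitones is pitch class 6, spelled on G as Gb.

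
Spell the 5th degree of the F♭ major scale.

Cb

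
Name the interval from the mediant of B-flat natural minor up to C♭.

The mediant of Bb natural minor is Db.
Db up to Cb: letters D→C make it a seventh; 10 semitones makes it minor.

minor seventh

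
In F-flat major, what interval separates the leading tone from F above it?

The leading tone of Fb major is Eb.
Eb up to F: letters E→F make it a second; 2 semitones makes it major.

major second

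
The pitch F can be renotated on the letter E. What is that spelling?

E#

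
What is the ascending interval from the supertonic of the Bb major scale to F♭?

The supertonic of Bb major is C.
C up to Fb: letters C→F make it a fourth; 4 semitones makes it diminished.

diminished fourth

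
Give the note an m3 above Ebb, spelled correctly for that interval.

Gbb

A third above E lands on the letter G.
A minor third spans 3 semitones, so Ebb moves to pitch class 5. On the letter G that is Gbb.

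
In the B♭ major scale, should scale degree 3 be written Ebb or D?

Each scale degree takes a distinct letter name. Degree 3 of a scale on B must use the letter D.
D and Ebb are enharmonically the same pitch, but only D uses the letter D, so it is the correct spelling here.

D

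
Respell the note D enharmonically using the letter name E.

D is pitch class 2. The letter E alone is pitch class 4.
To reach pitch class 2 from E requires an offset of -2 semitones, i.e. double flat: Ebb.

Ebb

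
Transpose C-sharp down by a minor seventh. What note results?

A seventh below C lands on the letter D.
A minor seventh spans 10 semitones, so C# moves to pitch class 3. On the letter D that is D#.

D#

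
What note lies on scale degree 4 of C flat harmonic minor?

The Cb harmonic minor scale runs Cb Db Ebb Fb Gb Abb Bb.
Degree 4 is Fb.

Fb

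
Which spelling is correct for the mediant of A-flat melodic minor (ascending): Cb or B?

Cb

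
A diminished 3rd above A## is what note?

A up a major third is C#, so the target letter is C.
From A##, a diminished third is 2 semitones up: C#.

C#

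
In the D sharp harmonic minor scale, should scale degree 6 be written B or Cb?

Each scale degree takes a distinct letter name. Degree 6 of a scale on D must use the letter B.
B and Cb are enharmonically the same pitch, but only B uses the letter B, so it is the correct spelling here.

B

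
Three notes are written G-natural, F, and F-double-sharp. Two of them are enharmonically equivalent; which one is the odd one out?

F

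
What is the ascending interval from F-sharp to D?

minor sixth

The letter names run F→D, a span of 5 letter steps, so the interval is some kind of sixth.
F# to D is 8 semitones. A major sixth is 9, so 8 makes it minor.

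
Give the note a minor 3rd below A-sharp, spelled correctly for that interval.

F##

A third below A lands on the letter F.
A minor third spans 3 semitones, so A# moves to pitch class 7. On the letter F that is F##.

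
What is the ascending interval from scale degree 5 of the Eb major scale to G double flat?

Scale degree 5 of Eb major is Bb.
Bb up to Gbb: letters B→G make it a sixth; 7 semitones makes it diminished.

diminished sixth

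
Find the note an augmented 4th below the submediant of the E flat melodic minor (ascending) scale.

The submediant of Eb melodic minor (ascending) is C.
An augmented fourth (6 semitones) below C lands on the letter G, giving Gb.

Gb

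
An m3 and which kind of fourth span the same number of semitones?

A minor third spans 3 semitones.
A fourth spanning 3 semitones is doubly diminished (the perfect fourth is 5).

doubly diminished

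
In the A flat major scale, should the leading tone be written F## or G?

Each scale degree takes a distinct letter name. Degree 7 of a scale on A must use the letter G.
G and F## are enharmonically the same pitch, but only G uses the letter G, so it is the correct spelling here.

G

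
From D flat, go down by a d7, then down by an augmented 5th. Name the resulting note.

Ab

A diminished seventh down from Db is E (letter E, 9 semitones down).
An augmented fifth down from E is Ab (letter A, 8 semitones down).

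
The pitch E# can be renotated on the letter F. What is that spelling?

F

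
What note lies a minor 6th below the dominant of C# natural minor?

The dominant of C# natural minor is G#.
A minor sixth (8 semitones) below G# lands on the letter B, giving B#.

B#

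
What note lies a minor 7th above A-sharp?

G#

A seventh above A lands on the letter G.
A minor seventh spans 10 semitones, so A# moves to pitch class 8. On the letter G that is G#.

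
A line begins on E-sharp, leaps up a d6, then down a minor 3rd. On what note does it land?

A diminished sixth up from E# is C (letter C, 7 semitones up).
A minor third down from C is A (letter A, 3 semitones down).

A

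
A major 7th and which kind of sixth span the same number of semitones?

doubly augmented

A major seventh spans 11 semitones.
A sixth spanning 11 semitones is doubly augmented (the major sixth is 9).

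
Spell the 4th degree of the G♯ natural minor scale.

C#

Degree 4 takes the letter 3 steps above G, which is C.
In natural minor, degree 4 sits 5 semitones above the tonic. G# + 5 semitones is pitch class 1, spelled on C as C#.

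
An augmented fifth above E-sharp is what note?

B##

E up a perfect fifth is B, so the target letter is B.
From E#, an augmented fifth is 8 semitones up: B##.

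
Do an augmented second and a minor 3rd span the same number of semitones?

Yes

An augmented second spans 3 semitones; a minor third spans 3.
They are enharmonically equivalent.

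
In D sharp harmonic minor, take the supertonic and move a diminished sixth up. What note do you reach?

C

The supertonic of D# harmonic minor is E#.
A diminished sixth (7 semitones) above E# lands on the letter C, giving C.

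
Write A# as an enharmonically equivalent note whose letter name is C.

A# is pitch class 10. The letter C alone is pitch class 0.
To reach pitch class 10 from C requires an offset of -2 semitones, i.e. double flat: Cbb.

Cbb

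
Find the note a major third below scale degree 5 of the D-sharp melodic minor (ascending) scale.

Scale degree 5 of D# melodic minor (ascending) is A#.
A major third (4 semitones) below A# lands on the letter F, giving F#.

F#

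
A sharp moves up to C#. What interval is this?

minor third

Counting letters A–B–C gives a third.
A#→C# = 3 semitones, 1 narrower than the major third (4), so minor.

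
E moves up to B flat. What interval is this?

diminished fifth

The letter names run E→B, a span of 4 letter steps, so the interval is some kind of fifth.
E to Bb is 6 semitones. A perfect fifth is 7, so 6 makes it diminished.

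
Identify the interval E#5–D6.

diminished seventh

The letter names run E→D, a span of 6 letter steps, so the interval is some kind of seventh.
E# to D is 9 semitones. A major seventh is 11, so 9 makes it diminished.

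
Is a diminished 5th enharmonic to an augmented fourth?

Yes

A diminished fifth spans 6 semitones; an augmented fourth spans 6.
They are enharmonically equivalent.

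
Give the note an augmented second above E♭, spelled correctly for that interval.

F#

E up a major second is F#, so the target letter is F.
From Eb, an augmented second is 3 semitones up: F#.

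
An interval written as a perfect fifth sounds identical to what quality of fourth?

A perfect fifth spans 7 semitones.
A fourth spanning 7 semitones is doubly augmented (the perfect fourth is 5).

doubly augmented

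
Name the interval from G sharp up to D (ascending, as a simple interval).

Counting letters G–A–B–C–D gives a fifth.
G#→D = 6 semitones, 1 narrower than the perfect fifth (7), so diminished.

diminished fifth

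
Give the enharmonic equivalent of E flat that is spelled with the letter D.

D#

Plain D sits 1 semitone below Eb, so on the letter D the same pitch needs a sharp: D#.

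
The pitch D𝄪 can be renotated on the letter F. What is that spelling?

D## is pitch class 4. The letter F alone is pitch class 5.
To reach pitch class 4 from F requires an offset of -1 semitone, i.e. flat: Fb.

Fb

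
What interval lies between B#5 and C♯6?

minor second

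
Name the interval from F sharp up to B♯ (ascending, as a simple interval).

Counting letters F–G–A–B gives a fourth.
F#→B# = 6 semitones, 1 wider than the perfect fourth (5), so augmented.

augmented fourth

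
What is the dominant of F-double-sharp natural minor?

Degree 5 takes the letter 4 steps above F, which is C.
In natural minor, degree 5 sits 7 semitones above the tonic. F## + 7 semitones is pitch class 2, spelled on C as C##.

C##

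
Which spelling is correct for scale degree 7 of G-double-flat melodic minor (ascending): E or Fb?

Each scale degree takes a distinct letter name. Degree 7 of a scale on G must use the letter F.
Fb and E are enharmonically the same pitch, but only Fb uses the letter F, so it is the correct spelling here.

Fb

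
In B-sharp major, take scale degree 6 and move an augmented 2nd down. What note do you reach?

Scale degree 6 of B# major is G##.
An augmented second (3 semitones) below G## lands on the letter F, giving F#.

F#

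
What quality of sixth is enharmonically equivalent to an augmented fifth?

minor

An augmented fifth spans 8 semitones.
A sixth spanning 8 semitones is minor (the major sixth is 9).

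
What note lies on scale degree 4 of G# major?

C#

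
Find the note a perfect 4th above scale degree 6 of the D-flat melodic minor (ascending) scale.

Eb

Scale degree 6 of Db melodic minor (ascending) is Bb.
A perfect fourth (5 semitones) above Bb lands on the letter E, giving Eb.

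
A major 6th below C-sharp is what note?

E

C down a major sixth is Eb, so the target letter is E.
From C#, a major sixth is 9 semitones down: E.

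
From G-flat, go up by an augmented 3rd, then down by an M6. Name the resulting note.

An augmented third up from Gb is B (letter B, 5 semitones up).
A major sixth down from B is D (letter D, 9 semitones down).

D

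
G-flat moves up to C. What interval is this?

Counting letters G–A–B–C gives a fourth.
Gb→C = 6 semitones, 1 wider than the perfect fourth (5), so augmented.

augmented fourth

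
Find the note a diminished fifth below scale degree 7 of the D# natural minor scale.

F##

Scale degree 7 of D# natural minor is C#.
A diminished fifth (6 semitones) below C# lands on the letter F, giving F##.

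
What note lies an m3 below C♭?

Ab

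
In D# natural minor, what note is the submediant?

Degree 6 takes the letter 5 steps above D, which is B.
In natural minor, degree 6 sits 8 semitones above the tonic. D# + 8 semitones is pitch class 11, spelled on B as B.

B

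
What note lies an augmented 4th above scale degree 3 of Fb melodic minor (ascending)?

Db

Scale degree 3 of Fb melodic minor (ascending) is Abb.
An augmented fourth (6 semitones) above Abb lands on the letter D, giving Db.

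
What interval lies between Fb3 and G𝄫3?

The letter names run F→G, a span of 1 letter step, so the interval is some kind of second.
Fb to Gbb is 1 semitone. A major second is 2, so 1 makes it minor.

minor second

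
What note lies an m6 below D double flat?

D down a major sixth is F, so the target letter is F.
From Dbb, a minor sixth is 8 semitones down: Fb.

Fb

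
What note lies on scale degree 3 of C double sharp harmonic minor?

Degree 3 takes the letter 2 steps above C, which is E.
In harmonic minor, degree 3 sits 3 semitones above the tonic. C## + 3 semitones is pitch class 5, spelled on E as E#.

E#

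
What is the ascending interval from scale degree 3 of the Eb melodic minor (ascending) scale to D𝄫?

diminished fifth

Scale degree 3 of Eb melodic minor (ascending) is Gb.
Gb up to Dbb: letters G→D make it a fifth; 6 semitones makes it diminished.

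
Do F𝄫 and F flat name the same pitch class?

No

Fbb is pitch class 3; Fb is pitch class 4.
The pitch classes differ (3 vs. 4), so they are not enharmonic equivalents.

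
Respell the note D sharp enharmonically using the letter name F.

D# is pitch class 3. The letter F alone is pitch class 5.
To reach pitch class 3 from F requires an offset of -2 semitones, i.e. double flat: Fbb.

Fbb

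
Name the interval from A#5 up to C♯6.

minor third

The letter names run A→C, a span of 2 letter steps, so the interval is some kind of third.
A# to C# is 3 semitones. A major third is 4, so 3 makes it minor.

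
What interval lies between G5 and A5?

major second

Counting letters G–A gives a second.
G→A = 2 semitones, exactly the major second.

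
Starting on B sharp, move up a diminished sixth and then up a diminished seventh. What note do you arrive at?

A diminished sixth up from B# is G (letter G, 7 semitones up).
A diminished seventh up from G is Fb (letter F, 9 semitones up).

Fb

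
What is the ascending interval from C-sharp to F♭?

doubly diminished fourth

Counting letters C–D–E–F gives a fourth.
C#→Fb = 3 semitones, 2 narrower than the perfect fourth (5), so doubly diminished.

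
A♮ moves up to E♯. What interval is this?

Counting letters A–B–C–D–E gives a fifth.
A→E# = 8 semitones, 1 wider than the perfect fifth (7), so augmented.

augmented fifth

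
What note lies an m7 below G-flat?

A seventh below G lands on the letter A.
A minor seventh spans 10 semitones, so Gb moves to pitch class 8. On the letter A that is Ab.

Ab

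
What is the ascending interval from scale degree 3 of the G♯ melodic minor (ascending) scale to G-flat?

Scale degree 3 of G# melodic minor (ascending) is B.
B up to Gb: letters B→G make it a sixth; 7 semitones makes it diminished.

diminished sixth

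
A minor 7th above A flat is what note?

A seventh above A lands on the letter G.
A minor seventh spans 10 semitones, so Ab moves to pitch class 6. On the letter G that is Gb.

Gb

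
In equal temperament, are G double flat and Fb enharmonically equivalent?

No

Two spellings are enharmonically equivalent only if they share a pitch class.
Here Gbb → 5, Fb → 4; 4 ≠ 5, so they are not.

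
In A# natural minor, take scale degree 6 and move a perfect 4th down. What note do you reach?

Scale degree 6 of A# natural minor is F#.
A perfect fourth (5 semitones) below F# lands on the letter C, giving C#.

C#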